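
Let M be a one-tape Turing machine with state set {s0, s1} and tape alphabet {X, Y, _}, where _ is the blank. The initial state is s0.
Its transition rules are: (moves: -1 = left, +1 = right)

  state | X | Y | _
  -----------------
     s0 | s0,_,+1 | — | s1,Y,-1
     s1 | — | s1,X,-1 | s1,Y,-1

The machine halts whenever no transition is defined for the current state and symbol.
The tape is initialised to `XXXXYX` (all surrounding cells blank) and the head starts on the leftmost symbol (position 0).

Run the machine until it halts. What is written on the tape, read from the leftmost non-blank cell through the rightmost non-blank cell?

YX

state=s0 head=0 tape=[X]XXXYX   (s0,X)→(s0,_,+1)
state=s0 head=1 tape=_[X]XXYX   (s0,X)→(s0,_,+1)
state=s0 head=2 tape=__[X]XYX   (s0,X)→(s0,_,+1)
state=s0 head=3 tape=___[X]YX   (s0,X)→(s0,_,+1)
state=s0 head=4 tape=____[Y]X
The non-blank tape span at halt is YX.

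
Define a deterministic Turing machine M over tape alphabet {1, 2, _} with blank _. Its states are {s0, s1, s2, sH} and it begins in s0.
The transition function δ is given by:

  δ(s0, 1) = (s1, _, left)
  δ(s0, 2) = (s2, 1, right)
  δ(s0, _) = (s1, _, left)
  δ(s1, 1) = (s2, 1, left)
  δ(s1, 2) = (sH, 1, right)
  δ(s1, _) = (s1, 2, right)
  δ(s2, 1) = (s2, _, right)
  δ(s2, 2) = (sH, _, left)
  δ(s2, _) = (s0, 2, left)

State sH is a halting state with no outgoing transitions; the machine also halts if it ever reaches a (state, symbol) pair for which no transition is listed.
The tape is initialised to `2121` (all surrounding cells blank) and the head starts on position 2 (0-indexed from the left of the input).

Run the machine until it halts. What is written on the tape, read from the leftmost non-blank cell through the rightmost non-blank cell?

22212

state=s0 head=2 tape=21[2]1_   (s0,2)→(s2,1,right)
state=s2 head=3 tape=211[1]_   (s2,1)→(s2,_,right)
state=s2 head=4 tape=211_[_]   (s2,_)→(s0,2,left)
state=s0 head=3 tape=211[_]2   (s0,_)→(s1,_,left)
state=s1 head=2 tape=21[1]_2   (s1,1)→(s2,1,left)
state=s2 head=1 tape=2[1]1_2   (s2,1)→(s2,_,right)
state=s2 head=2 tape=2_[1]_2   (s2,1)→(s2,_,right)
state=s2 head=3 tape=2__[_]2   (s2,_)→(s0,2,left)
state=s0 head=2 tape=2_[_]22   (s0,_)→(s1,_,left)
state=s1 head=1 tape=2[_]_22   (s1,_)→(s1,2,right)
state=s1 head=2 tape=22[_]22   (s1,_)→(s1,2,right)
state=s1 head=3 tape=222[2]2   (s1,2)→(sH,1,right)
state=sH head=4 tape=2221[2]
The non-blank tape span at halt is 22212.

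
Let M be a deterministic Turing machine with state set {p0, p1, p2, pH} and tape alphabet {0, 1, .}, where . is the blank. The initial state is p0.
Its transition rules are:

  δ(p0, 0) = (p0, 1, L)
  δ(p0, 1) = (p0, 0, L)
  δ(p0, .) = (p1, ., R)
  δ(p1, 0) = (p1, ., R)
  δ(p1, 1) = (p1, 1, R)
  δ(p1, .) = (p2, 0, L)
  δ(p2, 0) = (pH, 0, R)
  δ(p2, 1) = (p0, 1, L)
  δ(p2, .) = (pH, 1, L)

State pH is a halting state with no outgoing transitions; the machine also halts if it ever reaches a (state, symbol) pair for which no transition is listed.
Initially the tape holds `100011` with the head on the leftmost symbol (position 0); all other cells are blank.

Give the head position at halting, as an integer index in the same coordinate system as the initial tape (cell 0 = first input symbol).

5

state=p0 head=0 tape=.[1]00011..   (p0,1)→(p0,0,L)
state=p0 head=-1 tape=[.]000011..   (p0,.)→(p1,.,R)
state=p1 head=0 tape=.[0]00011..   (p1,0)→(p1,.,R)
state=p1 head=1 tape=..[0]0011..   (p1,0)→(p1,.,R)
state=p1 head=2 tape=...[0]011..   (p1,0)→(p1,.,R)
state=p1 head=3 tape=....[0]11..   (p1,0)→(p1,.,R)
state=p1 head=4 tape=.....[1]1..   (p1,1)→(p1,1,R)
state=p1 head=5 tape=.....1[1]..   (p1,1)→(p1,1,R)
state=p1 head=6 tape=.....11[.].   (p1,.)→(p2,0,L)
state=p2 head=5 tape=.....1[1]0.   (p2,1)→(p0,1,L)
state=p0 head=4 tape=.....[1]10.   (p0,1)→(p0,0,L)
state=p0 head=3 tape=....[.]010.   (p0,.)→(p1,.,R)
state=p1 head=4 tape=.....[0]10.   (p1,0)→(p1,.,R)
state=p1 head=5 tape=......[1]0.   (p1,1)→(p1,1,R)
state=p1 head=6 tape=......1[0].   (p1,0)→(p1,.,R)
state=p1 head=7 tape=......1.[.]   (p1,.)→(p2,0,L)
state=p2 head=6 tape=......1[.]0   (p2,.)→(pH,1,L)
state=pH head=5 tape=......[1]10
At halt the head is at cell 5.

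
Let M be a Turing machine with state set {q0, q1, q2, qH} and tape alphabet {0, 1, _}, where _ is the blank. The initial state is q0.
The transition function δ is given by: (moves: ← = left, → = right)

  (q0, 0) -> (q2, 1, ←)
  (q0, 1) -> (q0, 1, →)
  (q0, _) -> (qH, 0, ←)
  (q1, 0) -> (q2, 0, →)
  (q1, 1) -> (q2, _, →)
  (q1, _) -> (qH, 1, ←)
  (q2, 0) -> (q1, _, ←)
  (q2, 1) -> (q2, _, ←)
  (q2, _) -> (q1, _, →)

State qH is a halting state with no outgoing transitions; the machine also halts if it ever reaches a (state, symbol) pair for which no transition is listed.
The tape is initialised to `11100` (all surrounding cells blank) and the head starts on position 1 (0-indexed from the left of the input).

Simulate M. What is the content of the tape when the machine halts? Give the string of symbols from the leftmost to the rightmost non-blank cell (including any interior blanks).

1__10

state=q0 head=1 tape=_1[1]100   (q0,1)→(q0,1,→)
state=q0 head=2 tape=_11[1]00   (q0,1)→(q0,1,→)
state=q0 head=3 tape=_111[0]0   (q0,0)→(q2,1,←)
state=q2 head=2 tape=_11[1]10   (q2,1)→(q2,_,←)
state=q2 head=1 tape=_1[1]_10   (q2,1)→(q2,_,←)
state=q2 head=0 tape=_[1]__10   (q2,1)→(q2,_,←)
state=q2 head=-1 tape=[_]___10   (q2,_)→(q1,_,→)
state=q1 head=0 tape=_[_]__10   (q1,_)→(qH,1,←)
state=qH head=-1 tape=[_]1__10
The non-blank tape span at halt is 1__10.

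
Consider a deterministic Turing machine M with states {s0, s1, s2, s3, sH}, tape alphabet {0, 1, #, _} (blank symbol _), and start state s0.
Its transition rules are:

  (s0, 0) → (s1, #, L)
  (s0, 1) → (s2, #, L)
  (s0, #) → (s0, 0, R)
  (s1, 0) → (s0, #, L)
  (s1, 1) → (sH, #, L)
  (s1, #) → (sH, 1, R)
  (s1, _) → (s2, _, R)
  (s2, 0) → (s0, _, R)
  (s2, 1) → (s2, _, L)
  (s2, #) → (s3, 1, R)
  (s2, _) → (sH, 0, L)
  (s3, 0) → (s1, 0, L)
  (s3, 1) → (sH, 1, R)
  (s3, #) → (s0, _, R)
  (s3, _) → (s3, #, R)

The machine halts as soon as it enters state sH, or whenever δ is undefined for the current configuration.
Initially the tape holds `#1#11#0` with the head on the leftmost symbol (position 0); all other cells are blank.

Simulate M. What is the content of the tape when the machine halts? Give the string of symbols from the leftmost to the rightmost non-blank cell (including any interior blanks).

state=s0 head=0 tape=[#]1#11#0_   (s0,#)→(s0,0,R)
state=s0 head=1 tape=0[1]#11#0_   (s0,1)→(s2,#,L)
state=s2 head=0 tape=[0]##11#0_   (s2,0)→(s0,_,R)
state=s0 head=1 tape=_[#]#11#0_   (s0,#)→(s0,0,R)
state=s0 head=2 tape=_0[#]11#0_   (s0,#)→(s0,0,R)
state=s0 head=3 tape=_00[1]1#0_   (s0,1)→(s2,#,L)
state=s2 head=2 tape=_0[0]#1#0_   (s2,0)→(s0,_,R)
state=s0 head=3 tape=_0_[#]1#0_   (s0,#)→(s0,0,R)
state=s0 head=4 tape=_0_0[1]#0_   (s0,1)→(s2,#,L)
state=s2 head=3 tape=_0_[0]##0_   (s2,0)→(s0,_,R)
state=s0 head=4 tape=_0__[#]#0_   (s0,#)→(s0,0,R)
state=s0 head=5 tape=_0__0[#]0_   (s0,#)→(s0,0,R)
state=s0 head=6 tape=_0__00[0]_   (s0,0)→(s1,#,L)
state=s1 head=5 tape=_0__0[0]#_   (s1,0)→(s0,#,L)
state=s0 head=4 tape=_0__[0]##_   (s0,0)→(s1,#,L)
state=s1 head=3 tape=_0_[_]###_   (s1,_)→(s2,_,R)
state=s2 head=4 tape=_0__[#]##_   (s2,#)→(s3,1,R)
state=s3 head=5 tape=_0__1[#]#_   (s3,#)→(s0,_,R)
state=s0 head=6 tape=_0__1_[#]_   (s0,#)→(s0,0,R)
state=s0 head=7 tape=_0__1_0[_]
The non-blank tape span at halt is 0__1_0.

0__1_0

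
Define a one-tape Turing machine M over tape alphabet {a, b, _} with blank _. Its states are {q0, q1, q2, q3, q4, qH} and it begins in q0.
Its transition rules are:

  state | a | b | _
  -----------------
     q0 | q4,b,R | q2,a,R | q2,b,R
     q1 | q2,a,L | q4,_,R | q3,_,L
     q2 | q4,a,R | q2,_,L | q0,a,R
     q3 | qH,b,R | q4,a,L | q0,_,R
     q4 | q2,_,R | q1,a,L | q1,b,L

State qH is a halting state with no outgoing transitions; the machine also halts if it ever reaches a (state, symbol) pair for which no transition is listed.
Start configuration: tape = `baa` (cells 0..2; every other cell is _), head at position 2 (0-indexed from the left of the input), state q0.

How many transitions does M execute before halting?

q0 | ba[a]_   read a → write b, move R, go to q4
q4 | bab[_]   read _ → write b, move L, go to q1
q1 | ba[b]b   read b → write _, move R, go to q4
q4 | ba_[b]   read b → write a, move L, go to q1
q1 | ba[_]a   read _ → write _, move L, go to q3
q3 | b[a]_a   read a → write b, move R, go to qH
qH | bb[_]a
M halts after 6 transitions.

6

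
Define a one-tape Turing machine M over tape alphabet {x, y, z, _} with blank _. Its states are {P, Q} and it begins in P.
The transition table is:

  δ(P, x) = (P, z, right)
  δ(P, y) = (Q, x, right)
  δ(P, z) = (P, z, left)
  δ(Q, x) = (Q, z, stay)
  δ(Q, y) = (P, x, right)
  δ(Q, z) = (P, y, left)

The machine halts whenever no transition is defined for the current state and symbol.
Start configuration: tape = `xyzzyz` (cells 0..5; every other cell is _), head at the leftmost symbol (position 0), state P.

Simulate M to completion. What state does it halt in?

P | _[x]yzzyz   read x → write z, move right, go to P
P | _z[y]zzyz   read y → write x, move right, go to Q
Q | _zx[z]zyz   read z → write y, move left, go to P
P | _z[x]yzyz   read x → write z, move right, go to P
P | _zz[y]zyz   read y → write x, move right, go to Q
Q | _zzx[z]yz   read z → write y, move left, go to P
P | _zz[x]yyz   read x → write z, move right, go to P
P | _zzz[y]yz   read y → write x, move right, go to Q
Q | _zzzx[y]z   read y → write x, move right, go to P
P | _zzzxx[z]   read z → write z, move left, go to P
P | _zzzx[x]z   read x → write z, move right, go to P
P | _zzzxz[z]   read z → write z, move left, go to P
P | _zzzx[z]z   read z → write z, move left, go to P
P | _zzz[x]zz   read x → write z, move right, go to P
P | _zzzz[z]z   read z → write z, move left, go to P
P | _zzz[z]zz   read z → write z, move left, go to P
P | _zz[z]zzz   read z → write z, move left, go to P
P | _z[z]zzzz   read z → write z, move left, go to P
P | _[z]zzzzz   read z → write z, move left, go to P
P | [_]zzzzzz
No transition is defined for (P, _); M halts in state P.

P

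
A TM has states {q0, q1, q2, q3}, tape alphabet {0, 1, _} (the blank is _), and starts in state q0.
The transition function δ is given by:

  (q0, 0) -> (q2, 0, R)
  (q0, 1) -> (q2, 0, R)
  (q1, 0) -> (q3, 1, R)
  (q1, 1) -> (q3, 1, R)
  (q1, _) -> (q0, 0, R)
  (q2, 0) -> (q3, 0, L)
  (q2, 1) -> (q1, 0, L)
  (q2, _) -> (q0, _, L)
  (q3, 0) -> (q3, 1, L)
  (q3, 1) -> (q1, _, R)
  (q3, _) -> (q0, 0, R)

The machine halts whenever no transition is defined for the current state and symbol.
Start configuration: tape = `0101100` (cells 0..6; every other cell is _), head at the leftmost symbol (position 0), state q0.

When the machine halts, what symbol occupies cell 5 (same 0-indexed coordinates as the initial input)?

_

q0 | [0]101100__   read 0 → write 0, move R, go to q2
q2 | 0[1]01100__   read 1 → write 0, move L, go to q1
q1 | [0]001100__   read 0 → write 1, move R, go to q3
q3 | 1[0]01100__   read 0 → write 1, move L, go to q3
q3 | [1]101100__   read 1 → write _, move R, go to q1
q1 | _[1]01100__   read 1 → write 1, move R, go to q3
q3 | _1[0]1100__   read 0 → write 1, move L, go to q3
q3 | _[1]11100__   read 1 → write _, move R, go to q1
q1 | __[1]1100__   read 1 → write 1, move R, go to q3
q3 | __1[1]100__   read 1 → write _, move R, go to q1
q1 | __1_[1]00__   read 1 → write 1, move R, go to q3
q3 | __1_1[0]0__   read 0 → write 1, move L, go to q3
q3 | __1_[1]10__   read 1 → write _, move R, go to q1
q1 | __1__[1]0__   read 1 → write 1, move R, go to q3
q3 | __1__1[0]__   read 0 → write 1, move L, go to q3
q3 | __1__[1]1__   read 1 → write _, move R, go to q1
q1 | __1___[1]__   read 1 → write 1, move R, go to q3
q3 | __1___1[_]_   read _ → write 0, move R, go to q0
q0 | __1___10[_]
Cell 5 holds _ when M halts.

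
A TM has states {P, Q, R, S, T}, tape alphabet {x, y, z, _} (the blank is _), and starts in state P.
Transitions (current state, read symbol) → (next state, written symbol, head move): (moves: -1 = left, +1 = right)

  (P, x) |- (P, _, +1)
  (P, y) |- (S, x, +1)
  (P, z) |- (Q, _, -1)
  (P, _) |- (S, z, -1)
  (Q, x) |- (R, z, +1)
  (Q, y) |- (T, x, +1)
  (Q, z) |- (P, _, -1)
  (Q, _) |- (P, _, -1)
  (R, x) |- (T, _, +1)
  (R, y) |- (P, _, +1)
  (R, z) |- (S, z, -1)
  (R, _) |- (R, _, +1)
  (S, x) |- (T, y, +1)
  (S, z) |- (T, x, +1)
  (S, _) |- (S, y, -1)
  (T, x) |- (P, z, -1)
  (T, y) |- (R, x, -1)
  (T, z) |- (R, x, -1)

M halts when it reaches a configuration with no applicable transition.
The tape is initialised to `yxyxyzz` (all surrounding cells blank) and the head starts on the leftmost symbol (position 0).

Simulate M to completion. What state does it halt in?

S

state=P head=0 tape=[y]xyxyzz   (P,y)→(S,x,+1)
state=S head=1 tape=x[x]yxyzz   (S,x)→(T,y,+1)
state=T head=2 tape=xy[y]xyzz   (T,y)→(R,x,-1)
state=R head=1 tape=x[y]xxyzz   (R,y)→(P,_,+1)
state=P head=2 tape=x_[x]xyzz   (P,x)→(P,_,+1)
state=P head=3 tape=x__[x]yzz   (P,x)→(P,_,+1)
state=P head=4 tape=x___[y]zz   (P,y)→(S,x,+1)
state=S head=5 tape=x___x[z]z   (S,z)→(T,x,+1)
state=T head=6 tape=x___xx[z]   (T,z)→(R,x,-1)
state=R head=5 tape=x___x[x]x   (R,x)→(T,_,+1)
state=T head=6 tape=x___x_[x]   (T,x)→(P,z,-1)
state=P head=5 tape=x___x[_]z   (P,_)→(S,z,-1)
state=S head=4 tape=x___[x]zz   (S,x)→(T,y,+1)
state=T head=5 tape=x___y[z]z   (T,z)→(R,x,-1)
state=R head=4 tape=x___[y]xz   (R,y)→(P,_,+1)
state=P head=5 tape=x____[x]z   (P,x)→(P,_,+1)
state=P head=6 tape=x_____[z]   (P,z)→(Q,_,-1)
state=Q head=5 tape=x____[_]_   (Q,_)→(P,_,-1)
state=P head=4 tape=x___[_]__   (P,_)→(S,z,-1)
state=S head=3 tape=x__[_]z__   (S,_)→(S,y,-1)
state=S head=2 tape=x_[_]yz__   (S,_)→(S,y,-1)
state=S head=1 tape=x[_]yyz__   (S,_)→(S,y,-1)
state=S head=0 tape=[x]yyyz__   (S,x)→(T,y,+1)
state=T head=1 tape=y[y]yyz__   (T,y)→(R,x,-1)
state=R head=0 tape=[y]xyyz__   (R,y)→(P,_,+1)
state=P head=1 tape=_[x]yyz__   (P,x)→(P,_,+1)
state=P head=2 tape=__[y]yz__   (P,y)→(S,x,+1)
state=S head=3 tape=__x[y]z__
No transition is defined for (S, y); M halts in state S.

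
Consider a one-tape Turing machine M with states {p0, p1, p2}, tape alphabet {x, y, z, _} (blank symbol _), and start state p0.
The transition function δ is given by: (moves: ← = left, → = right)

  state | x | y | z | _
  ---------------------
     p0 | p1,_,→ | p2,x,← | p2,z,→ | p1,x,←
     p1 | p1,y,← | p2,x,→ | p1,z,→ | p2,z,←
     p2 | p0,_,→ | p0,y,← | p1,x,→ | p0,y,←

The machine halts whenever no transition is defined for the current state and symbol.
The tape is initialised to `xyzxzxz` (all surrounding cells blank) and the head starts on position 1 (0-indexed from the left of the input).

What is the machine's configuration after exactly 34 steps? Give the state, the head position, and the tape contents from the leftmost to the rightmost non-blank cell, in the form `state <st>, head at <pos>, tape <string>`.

state=p0 head=1 tape=x[y]zxzxz__   (p0,y)→(p2,x,←)
state=p2 head=0 tape=[x]xzxzxz__   (p2,x)→(p0,_,→)
state=p0 head=1 tape=_[x]zxzxz__   (p0,x)→(p1,_,→)
state=p1 head=2 tape=__[z]xzxz__   (p1,z)→(p1,z,→)
state=p1 head=3 tape=__z[x]zxz__   (p1,x)→(p1,y,←)
state=p1 head=2 tape=__[z]yzxz__   (p1,z)→(p1,z,→)
state=p1 head=3 tape=__z[y]zxz__   (p1,y)→(p2,x,→)
state=p2 head=4 tape=__zx[z]xz__   (p2,z)→(p1,x,→)
state=p1 head=5 tape=__zxx[x]z__   (p1,x)→(p1,y,←)
state=p1 head=4 tape=__zx[x]yz__   (p1,x)→(p1,y,←)
state=p1 head=3 tape=__z[x]yyz__   (p1,x)→(p1,y,←)
state=p1 head=2 tape=__[z]yyyz__   (p1,z)→(p1,z,→)
state=p1 head=3 tape=__z[y]yyz__   (p1,y)→(p2,x,→)
state=p2 head=4 tape=__zx[y]yz__   (p2,y)→(p0,y,←)
state=p0 head=3 tape=__z[x]yyz__   (p0,x)→(p1,_,→)
state=p1 head=4 tape=__z_[y]yz__   (p1,y)→(p2,x,→)
state=p2 head=5 tape=__z_x[y]z__   (p2,y)→(p0,y,←)
state=p0 head=4 tape=__z_[x]yz__   (p0,x)→(p1,_,→)
state=p1 head=5 tape=__z__[y]z__   (p1,y)→(p2,x,→)
state=p2 head=6 tape=__z__x[z]__   (p2,z)→(p1,x,→)
state=p1 head=7 tape=__z__xx[_]_   (p1,_)→(p2,z,←)
state=p2 head=6 tape=__z__x[x]z_   (p2,x)→(p0,_,→)
state=p0 head=7 tape=__z__x_[z]_   (p0,z)→(p2,z,→)
state=p2 head=8 tape=__z__x_z[_]   (p2,_)→(p0,y,←)
state=p0 head=7 tape=__z__x_[z]y   (p0,z)→(p2,z,→)
state=p2 head=8 tape=__z__x_z[y]   (p2,y)→(p0,y,←)
state=p0 head=7 tape=__z__x_[z]y   (p0,z)→(p2,z,→)
state=p2 head=8 tape=__z__x_z[y]   (p2,y)→(p0,y,←)
state=p0 head=7 tape=__z__x_[z]y   (p0,z)→(p2,z,→)
state=p2 head=8 tape=__z__x_z[y]   (p2,y)→(p0,y,←)
state=p0 head=7 tape=__z__x_[z]y   (p0,z)→(p2,z,→)
state=p2 head=8 tape=__z__x_z[y]   (p2,y)→(p0,y,←)
state=p0 head=7 tape=__z__x_[z]y   (p0,z)→(p2,z,→)
state=p2 head=8 tape=__z__x_z[y]   (p2,y)→(p0,y,←)
state=p0 head=7 tape=__z__x_[z]y
After 34 steps: state p0, head at 7, tape z__x_zy.

state p0, head at 7, tape z__x_zy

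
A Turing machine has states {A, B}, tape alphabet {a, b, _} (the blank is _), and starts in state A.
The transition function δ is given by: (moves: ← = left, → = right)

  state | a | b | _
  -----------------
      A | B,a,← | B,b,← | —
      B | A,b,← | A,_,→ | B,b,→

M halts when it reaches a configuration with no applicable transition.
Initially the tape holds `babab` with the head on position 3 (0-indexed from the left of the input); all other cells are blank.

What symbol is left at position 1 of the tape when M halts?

b

A | _bab[a]b_   read a → write a, move ←, go to B
B | _ba[b]ab_   read b → write _, move →, go to A
A | _ba_[a]b_   read a → write a, move ←, go to B
B | _ba[_]ab_   read _ → write b, move →, go to B
B | _bab[a]b_   read a → write b, move ←, go to A
A | _ba[b]bb_   read b → write b, move ←, go to B
B | _b[a]bbb_   read a → write b, move ←, go to A
A | _[b]bbbb_   read b → write b, move ←, go to B
B | [_]bbbbb_   read _ → write b, move →, go to B
B | b[b]bbbb_   read b → write _, move →, go to A
A | b_[b]bbb_   read b → write b, move ←, go to B
B | b[_]bbbb_   read _ → write b, move →, go to B
B | bb[b]bbb_   read b → write _, move →, go to A
A | bb_[b]bb_   read b → write b, move ←, go to B
B | bb[_]bbb_   read _ → write b, move →, go to B
B | bbb[b]bb_   read b → write _, move →, go to A
A | bbb_[b]b_   read b → write b, move ←, go to B
B | bbb[_]bb_   read _ → write b, move →, go to B
B | bbbb[b]b_   read b → write _, move →, go to A
A | bbbb_[b]_   read b → write b, move ←, go to B
B | bbbb[_]b_   read _ → write b, move →, go to B
B | bbbbb[b]_   read b → write _, move →, go to A
A | bbbbb_[_]
Cell 1 holds b when M halts.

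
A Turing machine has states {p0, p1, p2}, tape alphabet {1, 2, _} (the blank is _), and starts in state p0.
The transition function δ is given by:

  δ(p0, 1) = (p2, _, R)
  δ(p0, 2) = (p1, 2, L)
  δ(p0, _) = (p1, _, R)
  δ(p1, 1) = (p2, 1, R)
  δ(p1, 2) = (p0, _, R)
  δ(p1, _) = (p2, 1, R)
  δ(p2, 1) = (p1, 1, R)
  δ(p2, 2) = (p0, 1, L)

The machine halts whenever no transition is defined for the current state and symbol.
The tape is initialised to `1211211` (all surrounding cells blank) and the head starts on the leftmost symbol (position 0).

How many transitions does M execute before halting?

p0 | [1]211211__   read 1 → write _, move R, go to p2
p2 | _[2]11211__   read 2 → write 1, move L, go to p0
p0 | [_]111211__   read _ → write _, move R, go to p1
p1 | _[1]11211__   read 1 → write 1, move R, go to p2
p2 | _1[1]1211__   read 1 → write 1, move R, go to p1
p1 | _11[1]211__   read 1 → write 1, move R, go to p2
p2 | _111[2]11__   read 2 → write 1, move L, go to p0
p0 | _11[1]111__   read 1 → write _, move R, go to p2
p2 | _11_[1]11__   read 1 → write 1, move R, go to p1
p1 | _11_1[1]1__   read 1 → write 1, move R, go to p2
p2 | _11_11[1]__   read 1 → write 1, move R, go to p1
p1 | _11_111[_]_   read _ → write 1, move R, go to p2
p2 | _11_1111[_]
M halts after 12 transitions.

12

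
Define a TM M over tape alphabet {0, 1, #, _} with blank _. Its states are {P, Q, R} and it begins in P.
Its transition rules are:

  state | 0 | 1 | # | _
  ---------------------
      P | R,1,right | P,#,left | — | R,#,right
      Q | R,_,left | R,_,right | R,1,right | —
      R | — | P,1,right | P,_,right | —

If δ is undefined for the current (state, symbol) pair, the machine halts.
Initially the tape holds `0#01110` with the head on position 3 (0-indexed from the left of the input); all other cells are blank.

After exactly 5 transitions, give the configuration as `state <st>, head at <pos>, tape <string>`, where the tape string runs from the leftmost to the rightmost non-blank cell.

state=P head=3 tape=0#0[1]110   (P,1)→(P,#,left)
state=P head=2 tape=0#[0]#110   (P,0)→(R,1,right)
state=R head=3 tape=0#1[#]110   (R,#)→(P,_,right)
state=P head=4 tape=0#1_[1]10   (P,1)→(P,#,left)
state=P head=3 tape=0#1[_]#10   (P,_)→(R,#,right)
state=R head=4 tape=0#1#[#]10
After 5 steps: state R, head at 4, tape 0#1##10.

state R, head at 4, tape 0#1##10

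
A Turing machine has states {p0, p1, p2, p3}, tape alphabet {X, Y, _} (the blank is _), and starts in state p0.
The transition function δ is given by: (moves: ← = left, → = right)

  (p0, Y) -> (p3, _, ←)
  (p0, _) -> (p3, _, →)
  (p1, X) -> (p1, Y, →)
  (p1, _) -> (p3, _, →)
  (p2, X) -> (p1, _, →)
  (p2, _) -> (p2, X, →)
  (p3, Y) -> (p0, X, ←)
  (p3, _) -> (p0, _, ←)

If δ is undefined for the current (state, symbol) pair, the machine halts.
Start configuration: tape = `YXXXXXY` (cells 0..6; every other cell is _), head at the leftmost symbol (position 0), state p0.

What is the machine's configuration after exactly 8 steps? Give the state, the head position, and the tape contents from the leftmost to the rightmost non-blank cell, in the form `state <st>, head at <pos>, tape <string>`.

state=p0 head=0 tape=__[Y]XXXXXY   (p0,Y)→(p3,_,←)
state=p3 head=-1 tape=_[_]_XXXXXY   (p3,_)→(p0,_,←)
state=p0 head=-2 tape=[_]__XXXXXY   (p0,_)→(p3,_,→)
state=p3 head=-1 tape=_[_]_XXXXXY   (p3,_)→(p0,_,←)
state=p0 head=-2 tape=[_]__XXXXXY   (p0,_)→(p3,_,→)
state=p3 head=-1 tape=_[_]_XXXXXY   (p3,_)→(p0,_,←)
state=p0 head=-2 tape=[_]__XXXXXY   (p0,_)→(p3,_,→)
state=p3 head=-1 tape=_[_]_XXXXXY   (p3,_)→(p0,_,←)
state=p0 head=-2 tape=[_]__XXXXXY
After 8 steps: state p0, head at -2, tape XXXXXY.

state p0, head at -2, tape XXXXXY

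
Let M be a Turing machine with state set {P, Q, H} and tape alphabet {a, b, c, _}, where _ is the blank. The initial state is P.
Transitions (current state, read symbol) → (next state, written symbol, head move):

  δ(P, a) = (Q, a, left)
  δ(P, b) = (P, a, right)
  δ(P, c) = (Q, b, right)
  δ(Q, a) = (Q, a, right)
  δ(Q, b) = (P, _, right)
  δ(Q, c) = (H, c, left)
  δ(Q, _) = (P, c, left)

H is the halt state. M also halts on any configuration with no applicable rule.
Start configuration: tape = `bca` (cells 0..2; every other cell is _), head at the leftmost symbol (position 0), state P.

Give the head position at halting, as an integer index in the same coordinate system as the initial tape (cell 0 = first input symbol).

-2

state=P head=0 tape=__[b]ca_   (P,b)→(P,a,right)
state=P head=1 tape=__a[c]a_   (P,c)→(Q,b,right)
state=Q head=2 tape=__ab[a]_   (Q,a)→(Q,a,right)
state=Q head=3 tape=__aba[_]   (Q,_)→(P,c,left)
state=P head=2 tape=__ab[a]c   (P,a)→(Q,a,left)
state=Q head=1 tape=__a[b]ac   (Q,b)→(P,_,right)
state=P head=2 tape=__a_[a]c   (P,a)→(Q,a,left)
state=Q head=1 tape=__a[_]ac   (Q,_)→(P,c,left)
state=P head=0 tape=__[a]cac   (P,a)→(Q,a,left)
state=Q head=-1 tape=_[_]acac   (Q,_)→(P,c,left)
state=P head=-2 tape=[_]cacac
At halt the head is at cell -2.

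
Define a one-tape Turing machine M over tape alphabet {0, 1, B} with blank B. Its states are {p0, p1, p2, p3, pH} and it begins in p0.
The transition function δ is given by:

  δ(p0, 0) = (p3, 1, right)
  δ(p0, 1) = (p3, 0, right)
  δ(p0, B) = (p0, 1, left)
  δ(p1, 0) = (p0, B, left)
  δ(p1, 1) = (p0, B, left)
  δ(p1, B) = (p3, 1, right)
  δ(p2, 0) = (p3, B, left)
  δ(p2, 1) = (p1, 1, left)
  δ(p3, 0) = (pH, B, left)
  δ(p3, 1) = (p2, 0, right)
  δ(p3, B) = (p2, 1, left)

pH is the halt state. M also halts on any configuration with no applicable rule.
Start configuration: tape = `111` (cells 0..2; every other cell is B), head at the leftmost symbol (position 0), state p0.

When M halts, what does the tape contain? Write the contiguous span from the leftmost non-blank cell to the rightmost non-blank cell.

p0 | BBB[1]11   read 1 → write 0, move right, go to p3
p3 | BBB0[1]1   read 1 → write 0, move right, go to p2
p2 | BBB00[1]   read 1 → write 1, move left, go to p1
p1 | BBB0[0]1   read 0 → write B, move left, go to p0
p0 | BBB[0]B1   read 0 → write 1, move right, go to p3
p3 | BBB1[B]1   read B → write 1, move left, go to p2
p2 | BBB[1]11   read 1 → write 1, move left, go to p1
p1 | BB[B]111   read B → write 1, move right, go to p3
p3 | BB1[1]11   read 1 → write 0, move right, go to p2
p2 | BB10[1]1   read 1 → write 1, move left, go to p1
p1 | BB1[0]11   read 0 → write B, move left, go to p0
p0 | BB[1]B11   read 1 → write 0, move right, go to p3
p3 | BB0[B]11   read B → write 1, move left, go to p2
p2 | BB[0]111   read 0 → write B, move left, go to p3
p3 | B[B]B111   read B → write 1, move left, go to p2
p2 | [B]1B111
The non-blank tape span at halt is 1B111.

1B111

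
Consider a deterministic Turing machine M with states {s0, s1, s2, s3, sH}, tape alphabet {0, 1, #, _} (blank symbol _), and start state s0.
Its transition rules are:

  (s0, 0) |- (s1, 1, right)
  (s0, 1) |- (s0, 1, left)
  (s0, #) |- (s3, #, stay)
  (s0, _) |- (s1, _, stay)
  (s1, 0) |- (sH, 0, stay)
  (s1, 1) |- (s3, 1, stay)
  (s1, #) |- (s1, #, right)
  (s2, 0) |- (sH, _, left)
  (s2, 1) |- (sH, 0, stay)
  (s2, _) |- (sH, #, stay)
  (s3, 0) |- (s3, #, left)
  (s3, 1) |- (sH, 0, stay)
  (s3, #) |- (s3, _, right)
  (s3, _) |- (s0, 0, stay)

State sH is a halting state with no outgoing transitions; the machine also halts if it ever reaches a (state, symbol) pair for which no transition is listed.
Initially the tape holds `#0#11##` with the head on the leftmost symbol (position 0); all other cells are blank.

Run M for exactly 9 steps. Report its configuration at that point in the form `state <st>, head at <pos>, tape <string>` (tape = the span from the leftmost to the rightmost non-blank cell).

state sH, head at 3, tape 1##01##

state=s0 head=0 tape=[#]0#11##   (s0,#)→(s3,#,stay)
state=s3 head=0 tape=[#]0#11##   (s3,#)→(s3,_,right)
state=s3 head=1 tape=_[0]#11##   (s3,0)→(s3,#,left)
state=s3 head=0 tape=[_]##11##   (s3,_)→(s0,0,stay)
state=s0 head=0 tape=[0]##11##   (s0,0)→(s1,1,right)
state=s1 head=1 tape=1[#]#11##   (s1,#)→(s1,#,right)
state=s1 head=2 tape=1#[#]11##   (s1,#)→(s1,#,right)
state=s1 head=3 tape=1##[1]1##   (s1,1)→(s3,1,stay)
state=s3 head=3 tape=1##[1]1##   (s3,1)→(sH,0,stay)
state=sH head=3 tape=1##[0]1##
After 9 steps: state sH, head at 3, tape 1##01##.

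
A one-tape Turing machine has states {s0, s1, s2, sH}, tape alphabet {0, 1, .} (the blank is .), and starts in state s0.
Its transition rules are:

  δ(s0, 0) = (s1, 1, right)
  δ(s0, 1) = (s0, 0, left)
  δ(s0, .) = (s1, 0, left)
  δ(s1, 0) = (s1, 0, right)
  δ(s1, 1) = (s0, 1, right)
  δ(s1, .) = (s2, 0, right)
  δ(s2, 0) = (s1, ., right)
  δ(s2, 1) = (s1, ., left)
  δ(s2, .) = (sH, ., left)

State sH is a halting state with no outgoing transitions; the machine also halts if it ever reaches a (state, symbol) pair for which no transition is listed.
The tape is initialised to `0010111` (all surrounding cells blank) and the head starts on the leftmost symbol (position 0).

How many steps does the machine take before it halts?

state=s0 head=0 tape=[0]010111...   (s0,0)→(s1,1,right)
state=s1 head=1 tape=1[0]10111...   (s1,0)→(s1,0,right)
state=s1 head=2 tape=10[1]0111...   (s1,1)→(s0,1,right)
state=s0 head=3 tape=101[0]111...   (s0,0)→(s1,1,right)
state=s1 head=4 tape=1011[1]11...   (s1,1)→(s0,1,right)
state=s0 head=5 tape=10111[1]1...   (s0,1)→(s0,0,left)
state=s0 head=4 tape=1011[1]01...   (s0,1)→(s0,0,left)
state=s0 head=3 tape=101[1]001...   (s0,1)→(s0,0,left)
state=s0 head=2 tape=10[1]0001...   (s0,1)→(s0,0,left)
state=s0 head=1 tape=1[0]00001...   (s0,0)→(s1,1,right)
state=s1 head=2 tape=11[0]0001...   (s1,0)→(s1,0,right)
state=s1 head=3 tape=110[0]001...   (s1,0)→(s1,0,right)
state=s1 head=4 tape=1100[0]01...   (s1,0)→(s1,0,right)
state=s1 head=5 tape=11000[0]1...   (s1,0)→(s1,0,right)
state=s1 head=6 tape=110000[1]...   (s1,1)→(s0,1,right)
state=s0 head=7 tape=1100001[.]..   (s0,.)→(s1,0,left)
state=s1 head=6 tape=110000[1]0..   (s1,1)→(s0,1,right)
state=s0 head=7 tape=1100001[0]..   (s0,0)→(s1,1,right)
state=s1 head=8 tape=11000011[.].   (s1,.)→(s2,0,right)
state=s2 head=9 tape=110000110[.]   (s2,.)→(sH,.,left)
state=sH head=8 tape=11000011[0].
M halts after 20 transitions.

20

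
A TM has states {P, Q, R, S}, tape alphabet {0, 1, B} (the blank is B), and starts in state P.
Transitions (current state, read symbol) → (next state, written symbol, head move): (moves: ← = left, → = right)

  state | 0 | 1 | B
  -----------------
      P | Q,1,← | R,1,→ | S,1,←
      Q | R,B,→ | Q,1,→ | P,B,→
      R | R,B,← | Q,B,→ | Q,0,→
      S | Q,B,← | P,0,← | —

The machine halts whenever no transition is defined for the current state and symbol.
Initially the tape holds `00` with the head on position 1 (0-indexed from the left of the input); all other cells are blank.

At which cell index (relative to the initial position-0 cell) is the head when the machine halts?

P | 0[0]BB   read 0 → write 1, move ←, go to Q
Q | [0]1BB   read 0 → write B, move →, go to R
R | B[1]BB   read 1 → write B, move →, go to Q
Q | BB[B]B   read B → write B, move →, go to P
P | BBB[B]   read B → write 1, move ←, go to S
S | BB[B]1
At halt the head is at cell 2.

2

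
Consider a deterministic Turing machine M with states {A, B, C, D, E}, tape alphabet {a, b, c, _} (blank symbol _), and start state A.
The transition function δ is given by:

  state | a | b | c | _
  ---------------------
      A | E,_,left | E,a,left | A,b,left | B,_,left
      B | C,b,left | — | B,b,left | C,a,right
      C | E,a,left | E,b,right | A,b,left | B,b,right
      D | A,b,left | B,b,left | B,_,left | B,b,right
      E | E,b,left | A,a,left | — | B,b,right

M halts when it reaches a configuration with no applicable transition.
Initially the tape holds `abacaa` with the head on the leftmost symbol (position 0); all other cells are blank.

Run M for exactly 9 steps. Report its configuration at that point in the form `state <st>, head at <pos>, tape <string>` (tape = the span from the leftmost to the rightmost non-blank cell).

A | ___[a]bacaa   read a → write _, move left, go to E
E | __[_]_bacaa   read _ → write b, move right, go to B
B | __b[_]bacaa   read _ → write a, move right, go to C
C | __ba[b]acaa   read b → write b, move right, go to E
E | __bab[a]caa   read a → write b, move left, go to E
E | __ba[b]bcaa   read b → write a, move left, go to A
A | __b[a]abcaa   read a → write _, move left, go to E
E | __[b]_abcaa   read b → write a, move left, go to A
A | _[_]a_abcaa   read _ → write _, move left, go to B
B | [_]_a_abcaa
After 9 steps: state B, head at -3, tape a_abcaa.

state B, head at -3, tape a_abcaa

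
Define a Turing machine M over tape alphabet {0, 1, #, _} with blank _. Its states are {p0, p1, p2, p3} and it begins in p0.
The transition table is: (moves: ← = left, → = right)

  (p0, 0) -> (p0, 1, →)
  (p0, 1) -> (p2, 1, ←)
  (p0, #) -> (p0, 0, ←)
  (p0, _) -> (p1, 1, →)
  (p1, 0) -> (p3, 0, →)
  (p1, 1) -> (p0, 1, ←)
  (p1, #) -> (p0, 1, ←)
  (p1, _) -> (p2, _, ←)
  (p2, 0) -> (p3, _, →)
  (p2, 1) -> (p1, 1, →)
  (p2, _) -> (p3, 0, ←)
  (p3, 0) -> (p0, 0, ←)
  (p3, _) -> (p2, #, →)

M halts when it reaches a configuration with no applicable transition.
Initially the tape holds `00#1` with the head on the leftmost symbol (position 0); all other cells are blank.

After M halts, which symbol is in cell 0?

1

p0 | __[0]0#1   read 0 → write 1, move →, go to p0
p0 | __1[0]#1   read 0 → write 1, move →, go to p0
p0 | __11[#]1   read # → write 0, move ←, go to p0
p0 | __1[1]01   read 1 → write 1, move ←, go to p2
p2 | __[1]101   read 1 → write 1, move →, go to p1
p1 | __1[1]01   read 1 → write 1, move ←, go to p0
p0 | __[1]101   read 1 → write 1, move ←, go to p2
p2 | _[_]1101   read _ → write 0, move ←, go to p3
p3 | [_]01101   read _ → write #, move →, go to p2
p2 | #[0]1101   read 0 → write _, move →, go to p3
p3 | #_[1]101
Cell 0 holds 1 when M halts.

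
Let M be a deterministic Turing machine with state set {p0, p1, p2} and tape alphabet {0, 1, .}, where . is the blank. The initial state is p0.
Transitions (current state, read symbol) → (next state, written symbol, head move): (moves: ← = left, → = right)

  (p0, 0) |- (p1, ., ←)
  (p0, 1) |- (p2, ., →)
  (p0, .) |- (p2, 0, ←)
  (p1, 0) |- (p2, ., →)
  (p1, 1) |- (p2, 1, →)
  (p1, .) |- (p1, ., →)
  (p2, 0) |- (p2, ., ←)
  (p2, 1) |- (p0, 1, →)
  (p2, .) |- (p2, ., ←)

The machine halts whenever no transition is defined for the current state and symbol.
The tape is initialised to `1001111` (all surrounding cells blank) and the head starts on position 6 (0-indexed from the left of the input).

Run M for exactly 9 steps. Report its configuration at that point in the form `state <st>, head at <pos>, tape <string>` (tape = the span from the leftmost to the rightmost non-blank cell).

p0 | 100111[1].   read 1 → write ., move →, go to p2
p2 | 100111.[.]   read . → write ., move ←, go to p2
p2 | 100111[.].   read . → write ., move ←, go to p2
p2 | 10011[1]..   read 1 → write 1, move →, go to p0
p0 | 100111[.].   read . → write 0, move ←, go to p2
p2 | 10011[1]0.   read 1 → write 1, move →, go to p0
p0 | 100111[0].   read 0 → write ., move ←, go to p1
p1 | 10011[1]..   read 1 → write 1, move →, go to p2
p2 | 100111[.].   read . → write ., move ←, go to p2
p2 | 10011[1]..
After 9 steps: state p2, head at 5, tape 100111.

state p2, head at 5, tape 100111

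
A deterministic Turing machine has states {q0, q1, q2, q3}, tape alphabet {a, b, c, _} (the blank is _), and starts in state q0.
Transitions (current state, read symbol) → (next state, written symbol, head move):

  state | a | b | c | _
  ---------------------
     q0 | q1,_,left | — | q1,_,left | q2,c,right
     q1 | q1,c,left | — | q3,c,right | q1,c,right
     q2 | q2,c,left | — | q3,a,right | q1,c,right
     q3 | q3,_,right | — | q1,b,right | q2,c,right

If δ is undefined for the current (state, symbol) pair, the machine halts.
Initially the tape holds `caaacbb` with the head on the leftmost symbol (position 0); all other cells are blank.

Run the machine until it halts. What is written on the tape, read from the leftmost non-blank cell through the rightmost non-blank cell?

ccbcacbb

q0 | _[c]aaacbb   read c → write _, move left, go to q1
q1 | [_]_aaacbb   read _ → write c, move right, go to q1
q1 | c[_]aaacbb   read _ → write c, move right, go to q1
q1 | cc[a]aacbb   read a → write c, move left, go to q1
q1 | c[c]caacbb   read c → write c, move right, go to q3
q3 | cc[c]aacbb   read c → write b, move right, go to q1
q1 | ccb[a]acbb   read a → write c, move left, go to q1
q1 | cc[b]cacbb
The non-blank tape span at halt is ccbcacbb.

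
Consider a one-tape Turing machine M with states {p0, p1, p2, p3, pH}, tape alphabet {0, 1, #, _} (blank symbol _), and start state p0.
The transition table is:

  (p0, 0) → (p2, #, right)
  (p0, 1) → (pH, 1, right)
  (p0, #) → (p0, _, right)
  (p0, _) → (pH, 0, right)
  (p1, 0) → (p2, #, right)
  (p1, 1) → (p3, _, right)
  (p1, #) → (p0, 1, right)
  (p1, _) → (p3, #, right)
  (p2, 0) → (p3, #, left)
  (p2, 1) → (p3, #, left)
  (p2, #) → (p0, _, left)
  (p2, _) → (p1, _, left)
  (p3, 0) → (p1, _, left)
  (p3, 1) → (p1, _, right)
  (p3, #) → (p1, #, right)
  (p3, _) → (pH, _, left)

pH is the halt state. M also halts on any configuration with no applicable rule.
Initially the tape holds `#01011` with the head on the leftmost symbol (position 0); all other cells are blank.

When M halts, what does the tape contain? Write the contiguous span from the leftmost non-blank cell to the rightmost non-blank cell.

#1#11

p0 | [#]01011_   read # → write _, move right, go to p0
p0 | _[0]1011_   read 0 → write #, move right, go to p2
p2 | _#[1]011_   read 1 → write #, move left, go to p3
p3 | _[#]#011_   read # → write #, move right, go to p1
p1 | _#[#]011_   read # → write 1, move right, go to p0
p0 | _#1[0]11_   read 0 → write #, move right, go to p2
p2 | _#1#[1]1_   read 1 → write #, move left, go to p3
p3 | _#1[#]#1_   read # → write #, move right, go to p1
p1 | _#1#[#]1_   read # → write 1, move right, go to p0
p0 | _#1#1[1]_   read 1 → write 1, move right, go to pH
pH | _#1#11[_]
The non-blank tape span at halt is #1#11.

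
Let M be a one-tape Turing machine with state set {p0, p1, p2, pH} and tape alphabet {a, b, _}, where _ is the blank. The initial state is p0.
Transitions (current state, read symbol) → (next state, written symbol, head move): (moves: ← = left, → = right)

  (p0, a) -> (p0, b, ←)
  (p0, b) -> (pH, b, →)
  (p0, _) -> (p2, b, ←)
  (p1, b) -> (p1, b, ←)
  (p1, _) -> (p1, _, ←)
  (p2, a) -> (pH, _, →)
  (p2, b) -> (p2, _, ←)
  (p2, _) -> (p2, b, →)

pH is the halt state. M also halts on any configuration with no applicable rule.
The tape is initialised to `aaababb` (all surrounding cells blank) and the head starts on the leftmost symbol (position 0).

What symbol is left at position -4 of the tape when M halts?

b

state=p0 head=0 tape=____[a]aababb   (p0,a)→(p0,b,←)
state=p0 head=-1 tape=___[_]baababb   (p0,_)→(p2,b,←)
state=p2 head=-2 tape=__[_]bbaababb   (p2,_)→(p2,b,→)
state=p2 head=-1 tape=__b[b]baababb   (p2,b)→(p2,_,←)
state=p2 head=-2 tape=__[b]_baababb   (p2,b)→(p2,_,←)
state=p2 head=-3 tape=_[_]__baababb   (p2,_)→(p2,b,→)
state=p2 head=-2 tape=_b[_]_baababb   (p2,_)→(p2,b,→)
state=p2 head=-1 tape=_bb[_]baababb   (p2,_)→(p2,b,→)
state=p2 head=0 tape=_bbb[b]aababb   (p2,b)→(p2,_,←)
state=p2 head=-1 tape=_bb[b]_aababb   (p2,b)→(p2,_,←)
state=p2 head=-2 tape=_b[b]__aababb   (p2,b)→(p2,_,←)
state=p2 head=-3 tape=_[b]___aababb   (p2,b)→(p2,_,←)
state=p2 head=-4 tape=[_]____aababb   (p2,_)→(p2,b,→)
state=p2 head=-3 tape=b[_]___aababb   (p2,_)→(p2,b,→)
state=p2 head=-2 tape=bb[_]__aababb   (p2,_)→(p2,b,→)
state=p2 head=-1 tape=bbb[_]_aababb   (p2,_)→(p2,b,→)
state=p2 head=0 tape=bbbb[_]aababb   (p2,_)→(p2,b,→)
state=p2 head=1 tape=bbbbb[a]ababb   (p2,a)→(pH,_,→)
state=pH head=2 tape=bbbbb_[a]babb
Cell -4 holds b when M halts.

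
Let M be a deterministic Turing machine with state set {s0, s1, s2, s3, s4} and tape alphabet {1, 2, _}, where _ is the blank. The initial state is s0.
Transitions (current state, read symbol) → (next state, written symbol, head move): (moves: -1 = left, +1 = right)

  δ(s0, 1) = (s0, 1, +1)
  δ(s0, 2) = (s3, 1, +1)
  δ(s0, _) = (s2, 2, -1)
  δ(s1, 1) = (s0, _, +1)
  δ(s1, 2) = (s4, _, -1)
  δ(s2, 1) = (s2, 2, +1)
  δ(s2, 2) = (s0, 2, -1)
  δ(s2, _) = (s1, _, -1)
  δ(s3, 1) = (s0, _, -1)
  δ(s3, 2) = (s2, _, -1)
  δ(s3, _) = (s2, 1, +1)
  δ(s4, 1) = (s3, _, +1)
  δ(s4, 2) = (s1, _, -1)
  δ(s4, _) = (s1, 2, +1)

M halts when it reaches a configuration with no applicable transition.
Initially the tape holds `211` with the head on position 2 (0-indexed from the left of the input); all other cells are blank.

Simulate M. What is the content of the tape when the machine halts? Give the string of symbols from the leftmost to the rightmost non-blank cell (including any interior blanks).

2__2

state=s0 head=2 tape=21[1]_   (s0,1)→(s0,1,+1)
state=s0 head=3 tape=211[_]   (s0,_)→(s2,2,-1)
state=s2 head=2 tape=21[1]2   (s2,1)→(s2,2,+1)
state=s2 head=3 tape=212[2]   (s2,2)→(s0,2,-1)
state=s0 head=2 tape=21[2]2   (s0,2)→(s3,1,+1)
state=s3 head=3 tape=211[2]   (s3,2)→(s2,_,-1)
state=s2 head=2 tape=21[1]_   (s2,1)→(s2,2,+1)
state=s2 head=3 tape=212[_]   (s2,_)→(s1,_,-1)
state=s1 head=2 tape=21[2]_   (s1,2)→(s4,_,-1)
state=s4 head=1 tape=2[1]__   (s4,1)→(s3,_,+1)
state=s3 head=2 tape=2_[_]_   (s3,_)→(s2,1,+1)
state=s2 head=3 tape=2_1[_]   (s2,_)→(s1,_,-1)
state=s1 head=2 tape=2_[1]_   (s1,1)→(s0,_,+1)
state=s0 head=3 tape=2__[_]   (s0,_)→(s2,2,-1)
state=s2 head=2 tape=2_[_]2   (s2,_)→(s1,_,-1)
state=s1 head=1 tape=2[_]_2
The non-blank tape span at halt is 2__2.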